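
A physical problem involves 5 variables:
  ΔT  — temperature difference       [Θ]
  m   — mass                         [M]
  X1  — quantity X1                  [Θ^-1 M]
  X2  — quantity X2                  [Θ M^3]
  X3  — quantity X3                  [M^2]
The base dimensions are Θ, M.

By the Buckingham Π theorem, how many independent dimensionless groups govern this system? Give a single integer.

Write exponents as rows Θ,M / cols ΔT,m,X1,X2,X3:
  Θ: [ 1  0 -1  1  0]
  M: [ 0  1  1  3  2]
Row reduction gives pivot columns ΔT,m; rank = 2
5 vars − rank 2 = 3 Π groups

3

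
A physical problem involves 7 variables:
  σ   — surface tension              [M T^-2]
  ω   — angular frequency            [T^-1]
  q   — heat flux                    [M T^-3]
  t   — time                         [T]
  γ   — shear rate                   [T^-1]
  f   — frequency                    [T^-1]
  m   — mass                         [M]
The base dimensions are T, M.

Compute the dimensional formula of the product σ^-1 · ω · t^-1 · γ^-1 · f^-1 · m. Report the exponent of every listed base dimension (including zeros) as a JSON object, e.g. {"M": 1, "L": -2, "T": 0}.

Write exponents as rows T,M / cols σ,ω,q,t,γ,f,m:
  T: [-2 -1 -3  1 -1 -1  0]
  M: [ 1  0  1  0  0  0  1]
  [T]: (-1)·-2+(1)·-1+(-1)·1+(-1)·-1+(-1)·-1+(1)·0 = 2
  [M]: (-1)·1+(1)·0+(-1)·0+(-1)·0+(-1)·0+(1)·1 = 0
⇒ T^2

{"T": 2, "M": 0}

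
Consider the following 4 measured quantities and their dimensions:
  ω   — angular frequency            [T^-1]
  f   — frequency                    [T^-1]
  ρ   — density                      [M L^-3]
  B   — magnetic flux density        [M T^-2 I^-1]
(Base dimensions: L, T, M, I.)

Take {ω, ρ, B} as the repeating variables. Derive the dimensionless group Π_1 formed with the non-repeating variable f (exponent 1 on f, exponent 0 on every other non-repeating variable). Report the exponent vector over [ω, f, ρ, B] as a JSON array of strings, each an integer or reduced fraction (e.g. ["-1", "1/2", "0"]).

["-1", "1", "0", "0"]

Exponent matrix [L,T,M,I] × [ω,f,ρ,B]:
  L: [ 0  0 -3  0]
  T: [-1 -1  0 -2]
  M: [ 0  0  1  1]
  I: [ 0  0  0 -1]
Row reduction gives pivot columns ω,ρ,B; rank = 3
Repeat: ω,ρ,B; free: f
RREF:
  r0: [   1    1    0    0]
  r1: [   0    0    1    0]
  r2: [   0    0    0    1]
  r3: [   0    0    0    0]
Fix exponent of f at 1; solve each RREF row for its pivot's exponent:
  r0: exp(ω) + (1)·1 = 0 ⇒ exp(ω) = -1
  r1: exp(ρ) + (0)·1 = 0 ⇒ exp(ρ) = 0
  r2: exp(B) + (0)·1 = 0 ⇒ exp(B) = 0
Π_1 = ω^-1 · f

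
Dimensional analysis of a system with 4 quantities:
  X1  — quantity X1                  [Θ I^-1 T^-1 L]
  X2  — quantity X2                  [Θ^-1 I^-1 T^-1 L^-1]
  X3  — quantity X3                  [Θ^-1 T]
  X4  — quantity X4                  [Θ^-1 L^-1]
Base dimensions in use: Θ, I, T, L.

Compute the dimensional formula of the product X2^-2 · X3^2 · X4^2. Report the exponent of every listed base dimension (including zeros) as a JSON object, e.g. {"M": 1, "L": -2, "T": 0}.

Write exponents as rows Θ,I,T,L / cols X1,X2,X3,X4:
  Θ: [ 1 -1 -1 -1]
  I: [-1 -1  0  0]
  T: [-1 -1  1  0]
  L: [ 1 -1  0 -1]
  [Θ]: (-2)·-1+(2)·-1+(2)·-1 = -2
  [I]: (-2)·-1+(2)·0+(2)·0 = 2
  [T]: (-2)·-1+(2)·1+(2)·0 = 4
  [L]: (-2)·-1+(2)·0+(2)·-1 = 0
⇒ Θ^-2 I^2 T^4

{"Θ": -2, "I": 2, "T": 4, "L": 0}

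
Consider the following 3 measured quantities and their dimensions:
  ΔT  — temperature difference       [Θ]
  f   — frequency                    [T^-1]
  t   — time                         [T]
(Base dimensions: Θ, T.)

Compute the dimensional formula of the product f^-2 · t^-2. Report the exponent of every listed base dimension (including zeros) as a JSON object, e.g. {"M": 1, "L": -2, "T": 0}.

Exponent matrix [Θ,T] × [ΔT,f,t]:
  Θ: [ 1  0  0]
  T: [ 0 -1  1]
  [Θ]: (-2)·0+(-2)·0 = 0
  [T]: (-2)·-1+(-2)·1 = 0
⇒ 1 (dimensionless)

{"Θ": 0, "T": 0}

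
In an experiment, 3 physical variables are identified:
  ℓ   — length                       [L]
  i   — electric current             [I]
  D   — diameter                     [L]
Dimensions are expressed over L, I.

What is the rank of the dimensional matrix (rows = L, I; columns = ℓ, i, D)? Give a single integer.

2

Write exponents as rows L,I / cols ℓ,i,D:
  L: [ 1  0  1]
  I: [ 0  1  0]
Echelon form has 2 nonzero rows (pivots: ℓ,i)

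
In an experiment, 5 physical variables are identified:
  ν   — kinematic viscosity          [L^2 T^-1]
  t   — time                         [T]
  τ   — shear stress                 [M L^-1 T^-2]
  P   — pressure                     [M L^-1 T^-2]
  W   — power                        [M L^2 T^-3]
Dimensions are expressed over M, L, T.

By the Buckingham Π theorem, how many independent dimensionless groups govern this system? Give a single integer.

Dimensional matrix (M×L×T by ν×t×τ×P×W):
  M: [ 0  0  1  1  1]
  L: [ 2  0 -1 -1  2]
  T: [-1  1 -2 -2 -3]
Row reduction gives pivot columns ν,t,τ; rank = 3
Π count = n − r = 5 − 3 = 2

2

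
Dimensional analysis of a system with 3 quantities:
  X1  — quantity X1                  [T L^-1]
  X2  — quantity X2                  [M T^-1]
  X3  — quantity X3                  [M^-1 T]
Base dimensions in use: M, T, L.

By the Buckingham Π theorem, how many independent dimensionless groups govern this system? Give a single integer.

1

Exponent matrix [M,T,L] × [X1,X2,X3]:
  M: [ 0  1 -1]
  T: [ 1 -1  1]
  L: [-1  0  0]
Row reduction gives pivot columns X1,X2; rank = 2
3 vars − rank 2 = 1 Π group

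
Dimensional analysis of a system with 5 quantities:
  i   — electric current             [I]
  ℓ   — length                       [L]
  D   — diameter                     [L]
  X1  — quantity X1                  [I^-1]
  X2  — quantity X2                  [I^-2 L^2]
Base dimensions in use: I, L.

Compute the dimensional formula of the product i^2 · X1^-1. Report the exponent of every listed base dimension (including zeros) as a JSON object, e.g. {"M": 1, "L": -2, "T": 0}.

{"I": 3, "L": 0}

Dimensional matrix (I×L by i×ℓ×D×X1×X2):
  I: [ 1  0  0 -1 -2]
  L: [ 0  1  1  0  2]
  [I]: (2)·1+(-1)·-1 = 3
  [L]: (2)·0+(-1)·0 = 0
⇒ I^3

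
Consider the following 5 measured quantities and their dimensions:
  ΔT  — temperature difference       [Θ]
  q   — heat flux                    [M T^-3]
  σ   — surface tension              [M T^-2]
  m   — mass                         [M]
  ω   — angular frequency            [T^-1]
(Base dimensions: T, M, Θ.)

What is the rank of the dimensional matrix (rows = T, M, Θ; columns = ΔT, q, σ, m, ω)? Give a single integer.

3

Write exponents as rows T,M,Θ / cols ΔT,q,σ,m,ω:
  T: [ 0 -3 -2  0 -1]
  M: [ 0  1  1  1  0]
  Θ: [ 1  0  0  0  0]
RREF → pivots at {ΔT,q,σ} ⇒ r = 3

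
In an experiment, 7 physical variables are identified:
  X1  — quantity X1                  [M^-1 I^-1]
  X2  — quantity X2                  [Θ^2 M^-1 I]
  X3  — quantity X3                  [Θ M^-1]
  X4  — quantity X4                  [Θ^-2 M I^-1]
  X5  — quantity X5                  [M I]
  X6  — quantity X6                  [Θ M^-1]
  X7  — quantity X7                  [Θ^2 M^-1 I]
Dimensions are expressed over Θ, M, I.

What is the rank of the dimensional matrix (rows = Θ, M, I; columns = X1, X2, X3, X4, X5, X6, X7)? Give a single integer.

Write exponents as rows Θ,M,I / cols X1,X2,X3,X4,X5,X6,X7:
  Θ: [ 0  2  1 -2  0  1  2]
  M: [-1 -1 -1  1  1 -1 -1]
  I: [-1  1  0 -1  1  0  1]
Row reduction gives pivot columns X1,X2; rank = 2

2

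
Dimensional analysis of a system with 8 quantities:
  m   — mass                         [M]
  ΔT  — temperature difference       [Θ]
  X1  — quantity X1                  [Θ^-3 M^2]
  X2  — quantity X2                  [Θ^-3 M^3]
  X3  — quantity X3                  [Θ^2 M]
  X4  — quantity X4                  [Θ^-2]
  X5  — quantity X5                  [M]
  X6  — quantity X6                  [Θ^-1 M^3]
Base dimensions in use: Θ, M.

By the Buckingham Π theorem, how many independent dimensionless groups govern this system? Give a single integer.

6

Dimensional matrix (Θ×M by m×ΔT×X1×X2×X3×X4×X5×X6):
  Θ: [ 0  1 -3 -3  2 -2  0 -1]
  M: [ 1  0  2  3  1  0  1  3]
RREF → pivots at {m,ΔT} ⇒ r = 2
n=8, r=2 ⇒ 6 dimensionless groups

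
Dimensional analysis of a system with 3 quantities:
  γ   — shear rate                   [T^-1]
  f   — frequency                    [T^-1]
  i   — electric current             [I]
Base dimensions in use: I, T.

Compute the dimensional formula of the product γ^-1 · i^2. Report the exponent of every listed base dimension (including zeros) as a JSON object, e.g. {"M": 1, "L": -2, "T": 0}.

Dimensional matrix (I×T by γ×f×i):
  I: [ 0  0  1]
  T: [-1 -1  0]
  [I]: (-1)·0+(2)·1 = 2
  [T]: (-1)·-1+(2)·0 = 1
⇒ I^2 T

{"I": 2, "T": 1}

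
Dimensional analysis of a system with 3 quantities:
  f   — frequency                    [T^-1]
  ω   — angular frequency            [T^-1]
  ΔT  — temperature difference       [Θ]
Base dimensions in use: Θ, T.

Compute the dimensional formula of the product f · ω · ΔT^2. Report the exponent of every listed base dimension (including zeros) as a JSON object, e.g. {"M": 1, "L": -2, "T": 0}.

{"Θ": 2, "T": -2}

Exponent matrix [Θ,T] × [f,ω,ΔT]:
  Θ: [ 0  0  1]
  T: [-1 -1  0]
  [Θ]: (1)·0+(1)·0+(2)·1 = 2
  [T]: (1)·-1+(1)·-1+(2)·0 = -2
⇒ Θ^2 T^-2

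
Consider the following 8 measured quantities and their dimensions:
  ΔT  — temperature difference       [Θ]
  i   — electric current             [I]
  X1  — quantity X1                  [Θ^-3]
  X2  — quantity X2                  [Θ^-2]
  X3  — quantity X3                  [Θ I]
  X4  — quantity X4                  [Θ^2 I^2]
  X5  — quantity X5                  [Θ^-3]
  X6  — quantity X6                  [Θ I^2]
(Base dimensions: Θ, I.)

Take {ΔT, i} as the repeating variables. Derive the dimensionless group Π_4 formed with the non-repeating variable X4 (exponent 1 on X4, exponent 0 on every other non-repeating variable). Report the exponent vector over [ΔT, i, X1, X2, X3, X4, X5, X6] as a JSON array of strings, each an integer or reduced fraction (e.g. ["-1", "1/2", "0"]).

Exponent matrix [Θ,I] × [ΔT,i,X1,X2,X3,X4,X5,X6]:
  Θ: [ 1  0 -3 -2  1  2 -3  1]
  I: [ 0  1  0  0  1  2  0  2]
Row reduction gives pivot columns ΔT,i; rank = 2
Repeat: ΔT,i; free: X1,X2,X3,X4,X5,X6
RREF:
  r0: [   1    0   -3   -2    1    2   -3    1]
  r1: [   0    1    0    0    1    2    0    2]
Fix exponent of X4 at 1, X1 at 0, X2 at 0, X3 at 0, X5 at 0, X6 at 0; solve each RREF row for its pivot's exponent:
  r0: exp(ΔT) + (2)·1 = 0 ⇒ exp(ΔT) = -2
  r1: exp(i) + (2)·1 = 0 ⇒ exp(i) = -2
Π_4 = ΔT^-2 · i^-2 · X4

["-2", "-2", "0", "0", "0", "1", "0", "0"]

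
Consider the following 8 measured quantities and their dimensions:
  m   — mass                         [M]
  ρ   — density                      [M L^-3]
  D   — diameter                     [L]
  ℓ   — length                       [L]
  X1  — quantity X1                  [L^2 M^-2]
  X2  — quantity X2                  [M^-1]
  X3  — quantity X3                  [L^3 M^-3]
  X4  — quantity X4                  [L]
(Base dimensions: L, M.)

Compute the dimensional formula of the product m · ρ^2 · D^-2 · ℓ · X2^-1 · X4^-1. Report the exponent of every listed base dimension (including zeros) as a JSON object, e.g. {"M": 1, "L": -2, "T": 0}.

{"L": -8, "M": 4}

Exponent matrix [L,M] × [m,ρ,D,ℓ,X1,X2,X3,X4]:
  L: [ 0 -3  1  1  2  0  3  1]
  M: [ 1  1  0  0 -2 -1 -3  0]
  [L]: (1)·0+(2)·-3+(-2)·1+(1)·1+(-1)·0+(-1)·1 = -8
  [M]: (1)·1+(2)·1+(-2)·0+(1)·0+(-1)·-1+(-1)·0 = 4
⇒ L^-8 M^4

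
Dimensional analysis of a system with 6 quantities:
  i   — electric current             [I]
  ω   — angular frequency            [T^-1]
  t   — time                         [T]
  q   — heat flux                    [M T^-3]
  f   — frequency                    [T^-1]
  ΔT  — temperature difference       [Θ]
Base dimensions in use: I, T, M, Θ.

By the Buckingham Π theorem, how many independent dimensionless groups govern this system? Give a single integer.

Exponent matrix [I,T,M,Θ] × [i,ω,t,q,f,ΔT]:
  I: [ 1  0  0  0  0  0]
  T: [ 0 -1  1 -3 -1  0]
  M: [ 0  0  0  1  0  0]
  Θ: [ 0  0  0  0  0  1]
Echelon form has 4 nonzero rows (pivots: i,ω,q,ΔT)
6 vars − rank 4 = 2 Π groups

2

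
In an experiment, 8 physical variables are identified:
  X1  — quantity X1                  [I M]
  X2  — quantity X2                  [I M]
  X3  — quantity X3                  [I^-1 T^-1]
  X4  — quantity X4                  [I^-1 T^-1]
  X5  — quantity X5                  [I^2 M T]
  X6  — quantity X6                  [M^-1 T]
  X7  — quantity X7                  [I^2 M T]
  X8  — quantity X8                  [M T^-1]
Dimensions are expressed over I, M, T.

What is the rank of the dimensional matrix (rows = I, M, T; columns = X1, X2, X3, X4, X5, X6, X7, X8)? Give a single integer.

Exponent matrix [I,M,T] × [X1,X2,X3,X4,X5,X6,X7,X8]:
  I: [ 1  1 -1 -1  2  0  2  0]
  M: [ 1  1  0  0  1 -1  1  1]
  T: [ 0  0 -1 -1  1  1  1 -1]
RREF → pivots at {X1,X3} ⇒ r = 2

2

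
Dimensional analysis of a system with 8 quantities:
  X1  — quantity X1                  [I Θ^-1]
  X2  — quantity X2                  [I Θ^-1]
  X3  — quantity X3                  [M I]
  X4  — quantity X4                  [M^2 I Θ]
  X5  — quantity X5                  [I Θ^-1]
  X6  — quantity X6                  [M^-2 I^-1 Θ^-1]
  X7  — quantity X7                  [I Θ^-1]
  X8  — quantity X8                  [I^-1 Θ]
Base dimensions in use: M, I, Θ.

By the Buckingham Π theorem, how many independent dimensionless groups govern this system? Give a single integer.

Exponent matrix [M,I,Θ] × [X1,X2,X3,X4,X5,X6,X7,X8]:
  M: [ 0  0  1  2  0 -2  0  0]
  I: [ 1  1  1  1  1 -1  1 -1]
  Θ: [-1 -1  0  1 -1 -1 -1  1]
RREF → pivots at {X1,X3} ⇒ r = 2
n=8, r=2 ⇒ 6 dimensionless groups

6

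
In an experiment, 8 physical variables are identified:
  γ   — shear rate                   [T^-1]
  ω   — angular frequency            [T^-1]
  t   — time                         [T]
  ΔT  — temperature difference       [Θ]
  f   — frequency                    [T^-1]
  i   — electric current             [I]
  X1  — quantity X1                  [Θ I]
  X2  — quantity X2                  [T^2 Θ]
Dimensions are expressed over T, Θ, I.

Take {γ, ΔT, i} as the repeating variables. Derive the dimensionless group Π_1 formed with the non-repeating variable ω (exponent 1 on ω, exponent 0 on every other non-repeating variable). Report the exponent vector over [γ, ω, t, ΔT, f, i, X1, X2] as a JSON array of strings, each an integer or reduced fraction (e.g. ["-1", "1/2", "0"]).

["-1", "1", "0", "0", "0", "0", "0", "0"]

Exponent matrix [T,Θ,I] × [γ,ω,t,ΔT,f,i,X1,X2]:
  T: [-1 -1  1  0 -1  0  0  2]
  Θ: [ 0  0  0  1  0  0  1  1]
  I: [ 0  0  0  0  0  1  1  0]
RREF → pivots at {γ,ΔT,i} ⇒ r = 3
Pivot set = {γ,ΔT,i}, free = {ω,t,f,X1,X2}
RREF:
  r0: [   1    1   -1    0    1    0    0   -2]
  r1: [   0    0    0    1    0    0    1    1]
  r2: [   0    0    0    0    0    1    1    0]
Fix exponent of ω at 1, t at 0, f at 0, X1 at 0, X2 at 0; solve each RREF row for its pivot's exponent:
  r0: exp(γ) + (1)·1 = 0 ⇒ exp(γ) = -1
  r1: exp(ΔT) + (0)·1 = 0 ⇒ exp(ΔT) = 0
  r2: exp(i) + (0)·1 = 0 ⇒ exp(i) = 0
Π_1 = γ^-1 · ω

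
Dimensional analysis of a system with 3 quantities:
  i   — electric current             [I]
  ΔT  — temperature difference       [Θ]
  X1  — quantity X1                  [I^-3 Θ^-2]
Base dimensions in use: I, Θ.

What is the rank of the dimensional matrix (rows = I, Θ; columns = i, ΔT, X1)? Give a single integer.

Dimensional matrix (I×Θ by i×ΔT×X1):
  I: [ 1  0 -3]
  Θ: [ 0  1 -2]
Row reduction gives pivot columns i,ΔT; rank = 2

2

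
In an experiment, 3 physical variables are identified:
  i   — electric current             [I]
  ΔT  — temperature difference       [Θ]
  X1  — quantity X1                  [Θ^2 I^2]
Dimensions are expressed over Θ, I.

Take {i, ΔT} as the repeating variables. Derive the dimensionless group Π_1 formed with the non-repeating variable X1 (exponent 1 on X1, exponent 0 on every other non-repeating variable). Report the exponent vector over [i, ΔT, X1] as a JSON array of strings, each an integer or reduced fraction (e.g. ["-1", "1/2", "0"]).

["-2", "-2", "1"]

Write exponents as rows Θ,I / cols i,ΔT,X1:
  Θ: [ 0  1  2]
  I: [ 1  0  2]
Echelon form has 2 nonzero rows (pivots: i,ΔT)
Repeat: i,ΔT; free: X1
RREF:
  r0: [   1    0    2]
  r1: [   0    1    2]
Fix exponent of X1 at 1; solve each RREF row for its pivot's exponent:
  r0: exp(i) + (2)·1 = 0 ⇒ exp(i) = -2
  r1: exp(ΔT) + (2)·1 = 0 ⇒ exp(ΔT) = -2
Π_1 = i^-2 · ΔT^-2 · X1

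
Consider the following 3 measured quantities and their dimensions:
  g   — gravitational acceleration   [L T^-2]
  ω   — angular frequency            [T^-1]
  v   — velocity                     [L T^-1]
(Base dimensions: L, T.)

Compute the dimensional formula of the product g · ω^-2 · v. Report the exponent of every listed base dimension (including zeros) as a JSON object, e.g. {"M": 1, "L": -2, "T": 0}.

{"L": 2, "T": -1}

Exponent matrix [L,T] × [g,ω,v]:
  L: [ 1  0  1]
  T: [-2 -1 -1]
  [L]: (1)·1+(-2)·0+(1)·1 = 2
  [T]: (1)·-2+(-2)·-1+(1)·-1 = -1
⇒ L^2 T^-1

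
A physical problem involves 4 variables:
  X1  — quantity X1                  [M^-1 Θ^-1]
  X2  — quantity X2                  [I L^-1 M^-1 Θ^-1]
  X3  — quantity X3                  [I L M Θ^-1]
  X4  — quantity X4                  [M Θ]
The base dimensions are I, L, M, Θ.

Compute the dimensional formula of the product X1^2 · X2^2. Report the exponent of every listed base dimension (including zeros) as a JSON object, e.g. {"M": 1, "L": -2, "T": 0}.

Exponent matrix [I,L,M,Θ] × [X1,X2,X3,X4]:
  I: [ 0  1  1  0]
  L: [ 0 -1  1  0]
  M: [-1 -1  1  1]
  Θ: [-1 -1 -1  1]
  [I]: (2)·0+(2)·1 = 2
  [L]: (2)·0+(2)·-1 = -2
  [M]: (2)·-1+(2)·-1 = -4
  [Θ]: (2)·-1+(2)·-1 = -4
⇒ I^2 L^-2 M^-4 Θ^-4

{"I": 2, "L": -2, "M": -4, "Θ": -4}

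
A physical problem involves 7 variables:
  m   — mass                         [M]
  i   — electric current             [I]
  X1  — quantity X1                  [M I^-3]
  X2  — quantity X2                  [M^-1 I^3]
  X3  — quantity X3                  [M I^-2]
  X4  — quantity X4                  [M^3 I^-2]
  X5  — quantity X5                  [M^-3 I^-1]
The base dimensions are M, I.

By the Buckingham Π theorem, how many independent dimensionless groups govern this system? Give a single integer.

Exponent matrix [M,I] × [m,i,X1,X2,X3,X4,X5]:
  M: [ 1  0  1 -1  1  3 -3]
  I: [ 0  1 -3  3 -2 -2 -1]
Echelon form has 2 nonzero rows (pivots: m,i)
Π count = n − r = 7 − 2 = 5

5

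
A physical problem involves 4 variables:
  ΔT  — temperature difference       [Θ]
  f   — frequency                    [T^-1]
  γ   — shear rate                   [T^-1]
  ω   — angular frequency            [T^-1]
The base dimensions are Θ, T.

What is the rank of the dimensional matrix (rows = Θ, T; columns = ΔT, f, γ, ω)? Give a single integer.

2

Write exponents as rows Θ,T / cols ΔT,f,γ,ω:
  Θ: [ 1  0  0  0]
  T: [ 0 -1 -1 -1]
Row reduction gives pivot columns ΔT,f; rank = 2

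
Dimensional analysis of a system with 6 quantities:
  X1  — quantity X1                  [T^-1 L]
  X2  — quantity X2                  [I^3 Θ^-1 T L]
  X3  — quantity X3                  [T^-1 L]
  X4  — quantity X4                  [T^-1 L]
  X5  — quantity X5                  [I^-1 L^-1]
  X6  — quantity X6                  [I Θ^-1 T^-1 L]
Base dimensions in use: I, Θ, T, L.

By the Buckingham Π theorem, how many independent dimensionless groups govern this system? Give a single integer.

Dimensional matrix (I×Θ×T×L by X1×X2×X3×X4×X5×X6):
  I: [ 0  3  0  0 -1  1]
  Θ: [ 0 -1  0  0  0 -1]
  T: [-1  1 -1 -1  0 -1]
  L: [ 1  1  1  1 -1  1]
RREF → pivots at {X1,X2,X5} ⇒ r = 3
Π count = n − r = 6 − 3 = 3

3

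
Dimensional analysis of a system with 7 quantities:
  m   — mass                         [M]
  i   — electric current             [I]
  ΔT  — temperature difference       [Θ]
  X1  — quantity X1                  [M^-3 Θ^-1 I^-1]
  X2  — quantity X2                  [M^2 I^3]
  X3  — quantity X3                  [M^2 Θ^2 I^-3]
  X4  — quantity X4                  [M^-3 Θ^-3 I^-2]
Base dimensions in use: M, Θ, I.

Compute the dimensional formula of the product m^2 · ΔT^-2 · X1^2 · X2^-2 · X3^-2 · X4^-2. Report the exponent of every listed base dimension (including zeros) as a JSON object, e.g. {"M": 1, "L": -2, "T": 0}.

{"M": -6, "Θ": -2, "I": 2}

Exponent matrix [M,Θ,I] × [m,i,ΔT,X1,X2,X3,X4]:
  M: [ 1  0  0 -3  2  2 -3]
  Θ: [ 0  0  1 -1  0  2 -3]
  I: [ 0  1  0 -1  3 -3 -2]
  [M]: (2)·1+(-2)·0+(2)·-3+(-2)·2+(-2)·2+(-2)·-3 = -6
  [Θ]: (2)·0+(-2)·1+(2)·-1+(-2)·0+(-2)·2+(-2)·-3 = -2
  [I]: (2)·0+(-2)·0+(2)·-1+(-2)·3+(-2)·-3+(-2)·-2 = 2
⇒ M^-6 Θ^-2 I^2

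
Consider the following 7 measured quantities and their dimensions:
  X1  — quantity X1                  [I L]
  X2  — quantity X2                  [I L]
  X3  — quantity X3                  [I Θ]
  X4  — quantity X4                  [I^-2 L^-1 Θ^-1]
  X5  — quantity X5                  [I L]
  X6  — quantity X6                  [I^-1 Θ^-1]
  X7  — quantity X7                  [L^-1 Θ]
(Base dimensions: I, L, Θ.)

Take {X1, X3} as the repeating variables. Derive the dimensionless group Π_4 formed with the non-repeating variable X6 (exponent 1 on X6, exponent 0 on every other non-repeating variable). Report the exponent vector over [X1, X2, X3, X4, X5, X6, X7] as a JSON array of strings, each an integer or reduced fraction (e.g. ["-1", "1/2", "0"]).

Write exponents as rows I,L,Θ / cols X1,X2,X3,X4,X5,X6,X7:
  I: [ 1  1  1 -2  1 -1  0]
  L: [ 1  1  0 -1  1  0 -1]
  Θ: [ 0  0  1 -1  0 -1  1]
Row reduction gives pivot columns X1,X3; rank = 2
Pivot set = {X1,X3}, free = {X2,X4,X5,X6,X7}
RREF:
  r0: [   1    1    0   -1    1    0   -1]
  r1: [   0    0    1   -1    0   -1    1]
  r2: [   0    0    0    0    0    0    0]
Fix exponent of X6 at 1, X2 at 0, X4 at 0, X5 at 0, X7 at 0; solve each RREF row for its pivot's exponent:
  r0: exp(X1) + (0)·1 = 0 ⇒ exp(X1) = 0
  r1: exp(X3) + (-1)·1 = 0 ⇒ exp(X3) = 1
Π_4 = X3 · X6

["0", "0", "1", "0", "0", "1", "0"]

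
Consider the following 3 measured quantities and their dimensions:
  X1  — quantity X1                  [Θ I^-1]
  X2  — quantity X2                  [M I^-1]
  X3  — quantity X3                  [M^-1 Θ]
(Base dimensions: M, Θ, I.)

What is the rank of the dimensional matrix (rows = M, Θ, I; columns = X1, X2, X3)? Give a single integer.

Write exponents as rows M,Θ,I / cols X1,X2,X3:
  M: [ 0  1 -1]
  Θ: [ 1  0  1]
  I: [-1 -1  0]
Echelon form has 2 nonzero rows (pivots: X1,X2)

2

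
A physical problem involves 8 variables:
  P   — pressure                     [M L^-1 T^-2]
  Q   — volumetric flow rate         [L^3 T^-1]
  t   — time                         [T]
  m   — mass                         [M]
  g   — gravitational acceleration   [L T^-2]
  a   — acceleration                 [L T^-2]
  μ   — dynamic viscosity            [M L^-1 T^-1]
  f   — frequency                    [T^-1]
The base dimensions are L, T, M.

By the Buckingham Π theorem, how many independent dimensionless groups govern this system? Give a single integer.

Write exponents as rows L,T,M / cols P,Q,t,m,g,a,μ,f:
  L: [-1  3  0  0  1  1 -1  0]
  T: [-2 -1  1  0 -2 -2 -1 -1]
  M: [ 1  0  0  1  0  0  1  0]
Echelon form has 3 nonzero rows (pivots: P,Q,t)
Π count = n − r = 8 − 3 = 5

5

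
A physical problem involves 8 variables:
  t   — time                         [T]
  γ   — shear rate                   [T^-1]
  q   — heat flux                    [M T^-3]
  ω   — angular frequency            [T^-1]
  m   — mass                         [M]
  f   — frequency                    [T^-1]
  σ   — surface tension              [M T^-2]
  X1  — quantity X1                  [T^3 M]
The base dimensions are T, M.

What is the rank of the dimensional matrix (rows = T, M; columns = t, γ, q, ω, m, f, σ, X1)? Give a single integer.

2

Exponent matrix [T,M] × [t,γ,q,ω,m,f,σ,X1]:
  T: [ 1 -1 -3 -1  0 -1 -2  3]
  M: [ 0  0  1  0  1  0  1  1]
Echelon form has 2 nonzero rows (pivots: t,q)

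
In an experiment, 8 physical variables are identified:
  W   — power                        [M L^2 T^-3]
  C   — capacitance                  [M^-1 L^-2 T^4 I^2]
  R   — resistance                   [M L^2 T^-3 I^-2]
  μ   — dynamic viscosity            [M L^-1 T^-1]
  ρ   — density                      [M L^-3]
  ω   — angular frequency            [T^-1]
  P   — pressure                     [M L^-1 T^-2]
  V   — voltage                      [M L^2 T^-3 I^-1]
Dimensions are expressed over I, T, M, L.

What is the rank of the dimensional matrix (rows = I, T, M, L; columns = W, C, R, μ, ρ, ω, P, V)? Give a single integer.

4

Dimensional matrix (I×T×M×L by W×C×R×μ×ρ×ω×P×V):
  I: [ 0  2 -2  0  0  0  0 -1]
  T: [-3  4 -3 -1  0 -1 -2 -3]
  M: [ 1 -1  1  1  1  0  1  1]
  L: [ 2 -2  2 -1 -3  0 -1  2]
Echelon form has 4 nonzero rows (pivots: W,C,R,μ)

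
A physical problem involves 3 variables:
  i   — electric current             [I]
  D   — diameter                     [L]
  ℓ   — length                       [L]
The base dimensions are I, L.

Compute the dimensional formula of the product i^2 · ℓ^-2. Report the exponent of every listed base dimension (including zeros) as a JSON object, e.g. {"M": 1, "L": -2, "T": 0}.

Write exponents as rows I,L / cols i,D,ℓ:
  I: [ 1  0  0]
  L: [ 0  1  1]
  [I]: (2)·1+(-2)·0 = 2
  [L]: (2)·0+(-2)·1 = -2
⇒ I^2 L^-2

{"I": 2, "L": -2}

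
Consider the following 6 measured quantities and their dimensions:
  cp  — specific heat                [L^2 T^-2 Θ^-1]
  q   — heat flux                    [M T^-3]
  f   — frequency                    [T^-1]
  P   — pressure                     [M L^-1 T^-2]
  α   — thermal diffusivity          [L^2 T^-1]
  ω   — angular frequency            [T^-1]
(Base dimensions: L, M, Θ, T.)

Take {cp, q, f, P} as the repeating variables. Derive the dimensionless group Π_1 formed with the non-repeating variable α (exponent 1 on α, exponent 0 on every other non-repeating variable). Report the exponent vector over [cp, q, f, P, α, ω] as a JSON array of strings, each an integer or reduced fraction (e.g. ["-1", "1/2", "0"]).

Write exponents as rows L,M,Θ,T / cols cp,q,f,P,α,ω:
  L: [ 2  0  0 -1  2  0]
  M: [ 0  1  0  1  0  0]
  Θ: [-1  0  0  0  0  0]
  T: [-2 -3 -1 -2 -1 -1]
Row reduction gives pivot columns cp,q,f,P; rank = 4
Repeat: cp,q,f,P; free: α,ω
RREF:
  r0: [   1    0    0    0    0    0]
  r1: [   0    1    0    0    2    0]
  r2: [   0    0    1    0   -1    1]
  r3: [   0    0    0    1   -2    0]
Fix exponent of α at 1, ω at 0; solve each RREF row for its pivot's exponent:
  r0: exp(cp) + (0)·1 = 0 ⇒ exp(cp) = 0
  r1: exp(q) + (2)·1 = 0 ⇒ exp(q) = -2
  r2: exp(f) + (-1)·1 = 0 ⇒ exp(f) = 1
  r3: exp(P) + (-2)·1 = 0 ⇒ exp(P) = 2
Π_1 = q^-2 · f · P^2 · α

["0", "-2", "1", "2", "1", "0"]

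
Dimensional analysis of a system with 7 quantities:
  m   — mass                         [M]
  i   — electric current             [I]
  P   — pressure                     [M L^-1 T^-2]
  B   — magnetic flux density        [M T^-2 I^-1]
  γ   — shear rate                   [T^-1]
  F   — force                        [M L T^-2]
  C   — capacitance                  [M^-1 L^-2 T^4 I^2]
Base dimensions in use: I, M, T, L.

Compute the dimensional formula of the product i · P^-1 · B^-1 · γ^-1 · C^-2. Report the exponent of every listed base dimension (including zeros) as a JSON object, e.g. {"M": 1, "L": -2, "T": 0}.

Dimensional matrix (I×M×T×L by m×i×P×B×γ×F×C):
  I: [ 0  1  0 -1  0  0  2]
  M: [ 1  0  1  1  0  1 -1]
  T: [ 0  0 -2 -2 -1 -2  4]
  L: [ 0  0 -1  0  0  1 -2]
  [I]: (1)·1+(-1)·0+(-1)·-1+(-1)·0+(-2)·2 = -2
  [M]: (1)·0+(-1)·1+(-1)·1+(-1)·0+(-2)·-1 = 0
  [T]: (1)·0+(-1)·-2+(-1)·-2+(-1)·-1+(-2)·4 = -3
  [L]: (1)·0+(-1)·-1+(-1)·0+(-1)·0+(-2)·-2 = 5
⇒ I^-2 T^-3 L^5

{"I": -2, "M": 0, "T": -3, "L": 5}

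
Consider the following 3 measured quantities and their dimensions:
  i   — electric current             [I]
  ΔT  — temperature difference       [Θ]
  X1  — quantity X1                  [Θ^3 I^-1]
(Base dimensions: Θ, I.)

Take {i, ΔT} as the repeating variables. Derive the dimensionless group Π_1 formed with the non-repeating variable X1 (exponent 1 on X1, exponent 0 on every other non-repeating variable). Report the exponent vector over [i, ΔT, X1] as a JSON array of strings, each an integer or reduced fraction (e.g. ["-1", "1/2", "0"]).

["1", "-3", "1"]

Write exponents as rows Θ,I / cols i,ΔT,X1:
  Θ: [ 0  1  3]
  I: [ 1  0 -1]
RREF → pivots at {i,ΔT} ⇒ r = 2
Pivot set = {i,ΔT}, free = {X1}
RREF:
  r0: [   1    0   -1]
  r1: [   0    1    3]
Fix exponent of X1 at 1; solve each RREF row for its pivot's exponent:
  r0: exp(i) + (-1)·1 = 0 ⇒ exp(i) = 1
  r1: exp(ΔT) + (3)·1 = 0 ⇒ exp(ΔT) = -3
Π_1 = i · ΔT^-3 · X1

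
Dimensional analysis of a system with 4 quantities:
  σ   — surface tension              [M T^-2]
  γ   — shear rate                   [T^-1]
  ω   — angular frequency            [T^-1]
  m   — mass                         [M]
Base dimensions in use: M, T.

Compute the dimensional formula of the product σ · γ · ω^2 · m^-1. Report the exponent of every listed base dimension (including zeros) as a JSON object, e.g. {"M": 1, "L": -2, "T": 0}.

Write exponents as rows M,T / cols σ,γ,ω,m:
  M: [ 1  0  0  1]
  T: [-2 -1 -1  0]
  [M]: (1)·1+(1)·0+(2)·0+(-1)·1 = 0
  [T]: (1)·-2+(1)·-1+(2)·-1+(-1)·0 = -5
⇒ T^-5

{"M": 0, "T": -5}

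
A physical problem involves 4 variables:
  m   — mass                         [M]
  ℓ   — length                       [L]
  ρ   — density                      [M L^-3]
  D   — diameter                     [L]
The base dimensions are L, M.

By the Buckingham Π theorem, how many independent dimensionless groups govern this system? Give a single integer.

2

Write exponents as rows L,M / cols m,ℓ,ρ,D:
  L: [ 0  1 -3  1]
  M: [ 1  0  1  0]
Row reduction gives pivot columns m,ℓ; rank = 2
4 vars − rank 2 = 2 Π groups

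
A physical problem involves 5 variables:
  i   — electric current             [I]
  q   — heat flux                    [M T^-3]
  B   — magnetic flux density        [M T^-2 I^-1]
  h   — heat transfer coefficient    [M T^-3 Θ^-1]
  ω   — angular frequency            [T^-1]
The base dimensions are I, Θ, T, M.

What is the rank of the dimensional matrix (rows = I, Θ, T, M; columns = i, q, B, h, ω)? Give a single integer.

Write exponents as rows I,Θ,T,M / cols i,q,B,h,ω:
  I: [ 1  0 -1  0  0]
  Θ: [ 0  0  0 -1  0]
  T: [ 0 -3 -2 -3 -1]
  M: [ 0  1  1  1  0]
RREF → pivots at {i,q,B,h} ⇒ r = 4

4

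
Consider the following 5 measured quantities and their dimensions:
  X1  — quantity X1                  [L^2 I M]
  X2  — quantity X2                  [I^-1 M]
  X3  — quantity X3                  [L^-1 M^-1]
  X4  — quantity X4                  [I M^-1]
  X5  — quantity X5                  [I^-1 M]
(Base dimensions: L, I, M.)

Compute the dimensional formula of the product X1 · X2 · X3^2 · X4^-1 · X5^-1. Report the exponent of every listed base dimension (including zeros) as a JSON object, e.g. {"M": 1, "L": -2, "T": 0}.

{"L": 0, "I": 0, "M": 0}

Dimensional matrix (L×I×M by X1×X2×X3×X4×X5):
  L: [ 2  0 -1  0  0]
  I: [ 1 -1  0  1 -1]
  M: [ 1  1 -1 -1  1]
  [L]: (1)·2+(1)·0+(2)·-1+(-1)·0+(-1)·0 = 0
  [I]: (1)·1+(1)·-1+(2)·0+(-1)·1+(-1)·-1 = 0
  [M]: (1)·1+(1)·1+(2)·-1+(-1)·-1+(-1)·1 = 0
⇒ 1 (dimensionless)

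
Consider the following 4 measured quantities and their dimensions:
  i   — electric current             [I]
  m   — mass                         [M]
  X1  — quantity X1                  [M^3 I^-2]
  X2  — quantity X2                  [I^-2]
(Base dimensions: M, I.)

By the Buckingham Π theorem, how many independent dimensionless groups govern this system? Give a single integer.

2

Exponent matrix [M,I] × [i,m,X1,X2]:
  M: [ 0  1  3  0]
  I: [ 1  0 -2 -2]
RREF → pivots at {i,m} ⇒ r = 2
4 vars − rank 2 = 2 Π groups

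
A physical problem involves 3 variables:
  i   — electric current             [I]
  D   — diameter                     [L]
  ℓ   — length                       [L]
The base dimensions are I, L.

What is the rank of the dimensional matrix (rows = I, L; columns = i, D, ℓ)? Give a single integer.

Write exponents as rows I,L / cols i,D,ℓ:
  I: [ 1  0  0]
  L: [ 0  1  1]
Echelon form has 2 nonzero rows (pivots: i,D)

2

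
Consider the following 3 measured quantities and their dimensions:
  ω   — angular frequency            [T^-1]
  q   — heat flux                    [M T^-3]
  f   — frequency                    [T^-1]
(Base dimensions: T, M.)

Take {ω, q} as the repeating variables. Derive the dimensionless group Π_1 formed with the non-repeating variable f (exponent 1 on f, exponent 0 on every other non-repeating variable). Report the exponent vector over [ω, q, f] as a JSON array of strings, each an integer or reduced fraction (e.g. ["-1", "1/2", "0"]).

["-1", "0", "1"]

Dimensional matrix (T×M by ω×q×f):
  T: [-1 -3 -1]
  M: [ 0  1  0]
Row reduction gives pivot columns ω,q; rank = 2
Repeat: ω,q; free: f
RREF:
  r0: [   1    0    1]
  r1: [   0    1    0]
Fix exponent of f at 1; solve each RREF row for its pivot's exponent:
  r0: exp(ω) + (1)·1 = 0 ⇒ exp(ω) = -1
  r1: exp(q) + (0)·1 = 0 ⇒ exp(q) = 0
Π_1 = ω^-1 · f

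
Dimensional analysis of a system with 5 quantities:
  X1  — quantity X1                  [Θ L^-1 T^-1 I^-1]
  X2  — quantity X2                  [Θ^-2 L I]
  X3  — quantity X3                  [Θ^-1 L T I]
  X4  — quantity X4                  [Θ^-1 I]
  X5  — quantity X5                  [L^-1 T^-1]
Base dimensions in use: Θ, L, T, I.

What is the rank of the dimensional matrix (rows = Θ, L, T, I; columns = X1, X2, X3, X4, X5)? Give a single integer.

3

Write exponents as rows Θ,L,T,I / cols X1,X2,X3,X4,X5:
  Θ: [ 1 -2 -1 -1  0]
  L: [-1  1  1  0 -1]
  T: [-1  0  1  0 -1]
  I: [-1  1  1  1  0]
RREF → pivots at {X1,X2,X4} ⇒ r = 3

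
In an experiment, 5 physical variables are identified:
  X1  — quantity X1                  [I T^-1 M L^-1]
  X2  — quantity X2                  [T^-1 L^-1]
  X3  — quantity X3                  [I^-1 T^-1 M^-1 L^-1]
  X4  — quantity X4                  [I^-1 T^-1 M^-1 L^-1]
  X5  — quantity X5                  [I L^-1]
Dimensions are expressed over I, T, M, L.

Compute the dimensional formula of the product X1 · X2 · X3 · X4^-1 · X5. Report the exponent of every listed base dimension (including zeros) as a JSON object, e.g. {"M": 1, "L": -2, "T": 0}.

{"I": 2, "T": -2, "M": 1, "L": -3}

Write exponents as rows I,T,M,L / cols X1,X2,X3,X4,X5:
  I: [ 1  0 -1 -1  1]
  T: [-1 -1 -1 -1  0]
  M: [ 1  0 -1 -1  0]
  L: [-1 -1 -1 -1 -1]
  [I]: (1)·1+(1)·0+(1)·-1+(-1)·-1+(1)·1 = 2
  [T]: (1)·-1+(1)·-1+(1)·-1+(-1)·-1+(1)·0 = -2
  [M]: (1)·1+(1)·0+(1)·-1+(-1)·-1+(1)·0 = 1
  [L]: (1)·-1+(1)·-1+(1)·-1+(-1)·-1+(1)·-1 = -3
⇒ I^2 T^-2 M L^-3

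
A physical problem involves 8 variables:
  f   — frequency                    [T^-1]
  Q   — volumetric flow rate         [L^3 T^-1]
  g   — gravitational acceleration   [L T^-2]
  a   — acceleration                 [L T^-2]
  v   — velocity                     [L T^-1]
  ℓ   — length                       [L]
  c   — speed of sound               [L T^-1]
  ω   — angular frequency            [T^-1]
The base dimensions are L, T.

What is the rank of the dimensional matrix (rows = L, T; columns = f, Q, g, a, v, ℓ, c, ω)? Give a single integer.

2

Dimensional matrix (L×T by f×Q×g×a×v×ℓ×c×ω):
  L: [ 0  3  1  1  1  1  1  0]
  T: [-1 -1 -2 -2 -1  0 -1 -1]
Echelon form has 2 nonzero rows (pivots: f,Q)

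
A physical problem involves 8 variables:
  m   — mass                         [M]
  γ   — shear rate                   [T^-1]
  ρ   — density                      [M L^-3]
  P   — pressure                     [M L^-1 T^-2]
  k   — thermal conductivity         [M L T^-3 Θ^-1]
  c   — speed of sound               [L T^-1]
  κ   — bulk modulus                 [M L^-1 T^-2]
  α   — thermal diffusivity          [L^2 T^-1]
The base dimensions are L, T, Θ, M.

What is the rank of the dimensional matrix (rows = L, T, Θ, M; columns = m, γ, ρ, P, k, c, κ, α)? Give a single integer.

4

Write exponents as rows L,T,Θ,M / cols m,γ,ρ,P,k,c,κ,α:
  L: [ 0  0 -3 -1  1  1 -1  2]
  T: [ 0 -1  0 -2 -3 -1 -2 -1]
  Θ: [ 0  0  0  0 -1  0  0  0]
  M: [ 1  0  1  1  1  0  1  0]
Echelon form has 4 nonzero rows (pivots: m,γ,ρ,k)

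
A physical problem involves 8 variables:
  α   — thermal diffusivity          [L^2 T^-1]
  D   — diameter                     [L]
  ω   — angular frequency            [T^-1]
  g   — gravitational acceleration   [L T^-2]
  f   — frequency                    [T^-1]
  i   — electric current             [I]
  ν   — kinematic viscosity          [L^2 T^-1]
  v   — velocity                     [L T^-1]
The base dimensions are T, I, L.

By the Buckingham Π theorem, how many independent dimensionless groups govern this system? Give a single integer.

Dimensional matrix (T×I×L by α×D×ω×g×f×i×ν×v):
  T: [-1  0 -1 -2 -1  0 -1 -1]
  I: [ 0  0  0  0  0  1  0  0]
  L: [ 2  1  0  1  0  0  2  1]
Echelon form has 3 nonzero rows (pivots: α,D,i)
8 vars − rank 3 = 5 Π groups

5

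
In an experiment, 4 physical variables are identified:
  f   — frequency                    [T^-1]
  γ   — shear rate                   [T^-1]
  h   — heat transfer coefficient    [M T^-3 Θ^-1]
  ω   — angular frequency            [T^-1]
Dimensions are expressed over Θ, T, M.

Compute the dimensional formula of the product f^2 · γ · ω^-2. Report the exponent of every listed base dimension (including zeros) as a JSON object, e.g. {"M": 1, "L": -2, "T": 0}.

{"Θ": 0, "T": -1, "M": 0}

Dimensional matrix (Θ×T×M by f×γ×h×ω):
  Θ: [ 0  0 -1  0]
  T: [-1 -1 -3 -1]
  M: [ 0  0  1  0]
  [Θ]: (2)·0+(1)·0+(-2)·0 = 0
  [T]: (2)·-1+(1)·-1+(-2)·-1 = -1
  [M]: (2)·0+(1)·0+(-2)·0 = 0
⇒ T^-1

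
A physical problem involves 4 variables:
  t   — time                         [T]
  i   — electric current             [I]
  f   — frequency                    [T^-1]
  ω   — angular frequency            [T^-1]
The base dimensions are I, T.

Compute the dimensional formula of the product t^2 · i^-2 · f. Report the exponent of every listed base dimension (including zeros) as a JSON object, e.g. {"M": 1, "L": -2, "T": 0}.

Write exponents as rows I,T / cols t,i,f,ω:
  I: [ 0  1  0  0]
  T: [ 1  0 -1 -1]
  [I]: (2)·0+(-2)·1+(1)·0 = -2
  [T]: (2)·1+(-2)·0+(1)·-1 = 1
⇒ I^-2 T

{"I": -2, "T": 1}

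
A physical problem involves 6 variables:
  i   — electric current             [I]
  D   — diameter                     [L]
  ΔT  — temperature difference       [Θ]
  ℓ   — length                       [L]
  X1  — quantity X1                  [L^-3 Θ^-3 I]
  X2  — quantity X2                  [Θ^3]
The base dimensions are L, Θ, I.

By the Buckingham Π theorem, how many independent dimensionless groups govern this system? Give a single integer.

Exponent matrix [L,Θ,I] × [i,D,ΔT,ℓ,X1,X2]:
  L: [ 0  1  0  1 -3  0]
  Θ: [ 0  0  1  0 -3  3]
  I: [ 1  0  0  0  1  0]
Row reduction gives pivot columns i,D,ΔT; rank = 3
6 vars − rank 3 = 3 Π groups

3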